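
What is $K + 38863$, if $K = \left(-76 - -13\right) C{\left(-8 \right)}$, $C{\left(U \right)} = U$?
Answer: $39367$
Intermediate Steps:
$K = 504$ ($K = \left(-76 - -13\right) \left(-8\right) = \left(-76 + 13\right) \left(-8\right) = \left(-63\right) \left(-8\right) = 504$)
$K + 38863 = 504 + 38863 = 39367$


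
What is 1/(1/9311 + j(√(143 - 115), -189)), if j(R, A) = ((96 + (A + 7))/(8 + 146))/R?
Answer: -1545737732/160298373117 - 574092442462*√7/160298373117 ≈ -9.4851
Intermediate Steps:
j(R, A) = (103/154 + A/154)/R (j(R, A) = ((96 + (7 + A))/154)/R = ((103 + A)*(1/154))/R = (103/154 + A/154)/R)
1/(1/9311 + j(√(143 - 115), -189)) = 1/(1/9311 + (103 - 189)/(154*(√(143 - 115)))) = 1/(1/9311 + (1/154)*(-86)/√28) = 1/(1/9311 + (1/154)*(-86)/(2*√7)) = 1/(1/9311 + (1/154)*(√7/14)*(-86)) = 1/(1/9311 - 43*√7/1078)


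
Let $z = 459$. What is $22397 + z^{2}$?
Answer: $233078$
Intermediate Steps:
$22397 + z^{2} = 22397 + 459^{2} = 22397 + 210681 = 233078$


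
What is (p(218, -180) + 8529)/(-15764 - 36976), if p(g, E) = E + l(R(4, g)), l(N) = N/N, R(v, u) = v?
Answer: -835/5274 ≈ -0.15832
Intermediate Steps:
l(N) = 1
p(g, E) = 1 + E (p(g, E) = E + 1 = 1 + E)
(p(218, -180) + 8529)/(-15764 - 36976) = ((1 - 180) + 8529)/(-15764 - 36976) = (-179 + 8529)/(-52740) = 8350*(-1/52740) = -835/5274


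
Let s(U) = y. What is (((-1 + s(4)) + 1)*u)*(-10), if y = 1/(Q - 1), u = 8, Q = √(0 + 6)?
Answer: -16 - 16*√6 ≈ -55.192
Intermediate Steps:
Q = √6 ≈ 2.4495
y = 1/(-1 + √6) (y = 1/(√6 - 1) = 1/(-1 + √6) ≈ 0.68990)
s(U) = ⅕ + √6/5
(((-1 + s(4)) + 1)*u)*(-10) = (((-1 + (⅕ + √6/5)) + 1)*8)*(-10) = (((-⅘ + √6/5) + 1)*8)*(-10) = ((⅕ + √6/5)*8)*(-10) = (8/5 + 8*√6/5)*(-10) = -16 - 16*√6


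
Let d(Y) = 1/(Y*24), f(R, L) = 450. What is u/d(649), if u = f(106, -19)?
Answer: 7009200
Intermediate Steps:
u = 450
d(Y) = 1/(24*Y)
u/d(649) = 450/(((1/24)/649)) = 450/(((1/24)*(1/649))) = 450/(1/15576) = 450*15576 = 7009200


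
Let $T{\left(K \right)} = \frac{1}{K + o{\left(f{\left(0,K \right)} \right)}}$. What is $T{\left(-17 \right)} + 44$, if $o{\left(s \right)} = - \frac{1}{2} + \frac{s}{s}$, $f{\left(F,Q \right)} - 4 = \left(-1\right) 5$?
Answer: $\frac{1450}{33} \approx 43.939$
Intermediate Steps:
$f{\left(F,Q \right)} = -1$ ($f{\left(F,Q \right)} = 4 - 5 = -1$)
$o{\left(s \right)} = \frac{1}{2}$ ($o{\left(s \right)} = \left(-1\right) \frac{1}{2} + 1 = - \frac{1}{2} + 1 = \frac{1}{2}$)
$T{\left(K \right)} = \frac{1}{\frac{1}{2} + K}$ ($T{\left(K \right)} = \frac{1}{K + \frac{1}{2}} = \frac{1}{\frac{1}{2} + K}$)
$T{\left(-17 \right)} + 44 = \frac{2}{1 + 2 \left(-17\right)} + 44 = \frac{2}{1 - 34} + 44 = \frac{2}{-33} + 44 = 2 \left(- \frac{1}{33}\right) + 44 = - \frac{2}{33} + 44 = \frac{1450}{33}$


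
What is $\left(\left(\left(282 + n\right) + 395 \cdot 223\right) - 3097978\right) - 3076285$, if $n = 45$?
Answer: $-6085851$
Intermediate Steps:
$\left(\left(\left(282 + n\right) + 395 \cdot 223\right) - 3097978\right) - 3076285 = \left(\left(\left(282 + 45\right) + 395 \cdot 223\right) - 3097978\right) - 3076285 = \left(\left(327 + 88085\right) - 3097978\right) - 3076285 = \left(88412 - 3097978\right) - 3076285 = -3009566 - 3076285 = -6085851$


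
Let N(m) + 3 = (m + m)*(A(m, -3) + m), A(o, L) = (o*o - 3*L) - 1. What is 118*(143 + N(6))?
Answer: 87320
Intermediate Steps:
A(o, L) = -1 + o² - 3*L (A(o, L) = (o² - 3*L) - 1 = -1 + o² - 3*L)
N(m) = -3 + 2*m*(8 + m + m²) (N(m) = -3 + (m + m)*((-1 + m² - 3*(-3)) + m) = -3 + (2*m)*((-1 + m² + 9) + m) = -3 + (2*m)*((8 + m²) + m) = -3 + (2*m)*(8 + m + m²) = -3 + 2*m*(8 + m + m²))
118*(143 + N(6)) = 118*(143 + (-3 + 2*6² + 2*6*(8 + 6²))) = 118*(143 + (-3 + 2*36 + 2*6*(8 + 36))) = 118*(143 + (-3 + 72 + 2*6*44)) = 118*(143 + (-3 + 72 + 528)) = 118*(143 + 597) = 118*740 = 87320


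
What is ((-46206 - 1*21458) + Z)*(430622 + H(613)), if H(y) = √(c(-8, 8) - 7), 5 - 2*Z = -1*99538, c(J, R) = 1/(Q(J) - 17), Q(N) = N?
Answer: -7704904135 - 14314*I*√11 ≈ -7.7049e+9 - 47474.0*I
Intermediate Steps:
c(J, R) = 1/(-17 + J) (c(J, R) = 1/(J - 17) = 1/(-17 + J))
Z = 99543/2 (Z = 5/2 - (-1)*99538/2 = 5/2 - ½*(-99538) = 5/2 + 49769 = 99543/2 ≈ 49772.)
H(y) = 4*I*√11/5 (H(y) = √(1/(-17 - 8) - 7) = √(1/(-25) - 7) = √(-1/25 - 7) = √(-176/25) = 4*I*√11/5)
((-46206 - 1*21458) + Z)*(430622 + H(613)) = ((-46206 - 1*21458) + 99543/2)*(430622 + 4*I*√11/5) = ((-46206 - 21458) + 99543/2)*(430622 + 4*I*√11/5) = (-67664 + 99543/2)*(430622 + 4*I*√11/5) = -35785*(430622 + 4*I*√11/5)/2 = -7704904135 - 14314*I*√11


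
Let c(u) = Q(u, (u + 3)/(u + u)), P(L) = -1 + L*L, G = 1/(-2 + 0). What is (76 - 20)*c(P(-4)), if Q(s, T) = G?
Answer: -28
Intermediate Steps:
G = -½ (G = 1/(-2) = -½ ≈ -0.50000)
P(L) = -1 + L²
Q(s, T) = -½
c(u) = -½
(76 - 20)*c(P(-4)) = (76 - 20)*(-½) = 56*(-½) = -28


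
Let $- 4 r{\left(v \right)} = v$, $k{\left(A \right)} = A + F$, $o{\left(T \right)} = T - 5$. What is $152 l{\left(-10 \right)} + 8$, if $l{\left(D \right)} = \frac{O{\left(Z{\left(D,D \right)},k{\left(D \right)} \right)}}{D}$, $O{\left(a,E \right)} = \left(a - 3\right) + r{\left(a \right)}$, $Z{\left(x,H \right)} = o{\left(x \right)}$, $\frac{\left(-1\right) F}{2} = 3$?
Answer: $\frac{1123}{5} \approx 224.6$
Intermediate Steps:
$F = -6$ ($F = \left(-2\right) 3 = -6$)
$o{\left(T \right)} = -5 + T$ ($o{\left(T \right)} = T - 5 = -5 + T$)
$k{\left(A \right)} = -6 + A$ ($k{\left(A \right)} = A - 6 = -6 + A$)
$r{\left(v \right)} = - \frac{v}{4}$
$Z{\left(x,H \right)} = -5 + x$
$O{\left(a,E \right)} = -3 + \frac{3 a}{4}$ ($O{\left(a,E \right)} = \left(a - 3\right) - \frac{a}{4} = \left(-3 + a\right) - \frac{a}{4} = -3 + \frac{3 a}{4}$)
$l{\left(D \right)} = \frac{- \frac{27}{4} + \frac{3 D}{4}}{D}$ ($l{\left(D \right)} = \frac{-3 + \frac{3 \left(-5 + D\right)}{4}}{D} = \frac{-3 + \left(- \frac{15}{4} + \frac{3 D}{4}\right)}{D} = \frac{- \frac{27}{4} + \frac{3 D}{4}}{D}$)
$152 l{\left(-10 \right)} + 8 = 152 \frac{3 \left(-9 - 10\right)}{4 \left(-10\right)} + 8 = 152 \cdot \frac{3}{4} \left(- \frac{1}{10}\right) \left(-19\right) + 8 = 152 \cdot \frac{57}{40} + 8 = \frac{1083}{5} + 8 = \frac{1123}{5}$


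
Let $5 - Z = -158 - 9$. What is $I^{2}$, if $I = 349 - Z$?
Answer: $31329$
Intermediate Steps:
$Z = 172$ ($Z = 5 - \left(-158 - 9\right) = 5 - -167 = 5 + 167 = 172$)
$I = 177$ ($I = 349 - 172 = 177$)
$I^{2} = 177^{2} = 31329$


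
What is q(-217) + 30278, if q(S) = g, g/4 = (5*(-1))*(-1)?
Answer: 30298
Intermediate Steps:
g = 20 (g = 4*((5*(-1))*(-1)) = 4*(-5*(-1)) = 4*5 = 20)
q(S) = 20
q(-217) + 30278 = 20 + 30278 = 30298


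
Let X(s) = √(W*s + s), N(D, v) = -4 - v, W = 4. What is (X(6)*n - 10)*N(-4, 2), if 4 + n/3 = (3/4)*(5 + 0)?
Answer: 60 + 9*√30/2 ≈ 84.647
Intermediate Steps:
n = -¾ (n = -12 + 3*((3/4)*(5 + 0)) = -12 + 3*((3*(¼))*5) = -12 + 3*((¾)*5) = -12 + 3*(15/4) = -12 + 45/4 = -¾ ≈ -0.75000)
X(s) = √5*√s (X(s) = √(4*s + s) = √(5*s) = √5*√s)
(X(6)*n - 10)*N(-4, 2) = ((√5*√6)*(-¾) - 10)*(-4 - 1*2) = (√30*(-¾) - 10)*(-4 - 2) = (-3*√30/4 - 10)*(-6) = (-10 - 3*√30/4)*(-6) = 60 + 9*√30/2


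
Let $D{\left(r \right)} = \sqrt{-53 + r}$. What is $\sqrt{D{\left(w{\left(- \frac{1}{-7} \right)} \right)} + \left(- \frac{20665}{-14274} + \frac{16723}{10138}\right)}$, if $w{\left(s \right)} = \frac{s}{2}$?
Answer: $\frac{\sqrt{88281377395732976 + 2035923719771214 i \sqrt{10374}}}{168828114} \approx 2.3457 + 1.5508 i$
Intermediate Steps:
$w{\left(s \right)} = \frac{s}{2}$ ($w{\left(s \right)} = s \frac{1}{2} = \frac{s}{2}$)
$\sqrt{D{\left(w{\left(- \frac{1}{-7} \right)} \right)} + \left(- \frac{20665}{-14274} + \frac{16723}{10138}\right)} = \sqrt{\sqrt{-53 + \frac{\left(-1\right) \frac{1}{-7}}{2}} + \left(- \frac{20665}{-14274} + \frac{16723}{10138}\right)} = \sqrt{\sqrt{-53 + \frac{\left(-1\right) \left(- \frac{1}{7}\right)}{2}} + \left(\left(-20665\right) \left(- \frac{1}{14274}\right) + 16723 \cdot \frac{1}{10138}\right)} = \sqrt{\sqrt{-53 + \frac{1}{2} \cdot \frac{1}{7}} + \left(\frac{20665}{14274} + \frac{16723}{10138}\right)} = \sqrt{\sqrt{-53 + \frac{1}{14}} + \frac{112051468}{36177453}} = \sqrt{\sqrt{- \frac{741}{14}} + \frac{112051468}{36177453}} = \sqrt{\frac{i \sqrt{10374}}{14} + \frac{112051468}{36177453}} = \sqrt{\frac{112051468}{36177453} + \frac{i \sqrt{10374}}{14}}$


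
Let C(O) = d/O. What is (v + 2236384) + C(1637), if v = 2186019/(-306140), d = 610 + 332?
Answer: 1120763190403897/501151180 ≈ 2.2364e+6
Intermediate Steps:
d = 942
C(O) = 942/O
v = -2186019/306140 (v = 2186019*(-1/306140) = -2186019/306140 ≈ -7.1406)
(v + 2236384) + C(1637) = (-2186019/306140 + 2236384) + 942/1637 = 684644411741/306140 + 942*(1/1637) = 684644411741/306140 + 942/1637 = 1120763190403897/501151180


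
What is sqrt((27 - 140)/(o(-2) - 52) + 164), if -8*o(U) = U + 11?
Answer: 2*sqrt(300067)/85 ≈ 12.889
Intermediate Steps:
o(U) = -11/8 - U/8 (o(U) = -(U + 11)/8 = -(11 + U)/8 = -11/8 - U/8)
sqrt((27 - 140)/(o(-2) - 52) + 164) = sqrt((27 - 140)/((-11/8 - 1/8*(-2)) - 52) + 164) = sqrt(-113/((-11/8 + 1/4) - 52) + 164) = sqrt(-113/(-9/8 - 52) + 164) = sqrt(-113/(-425/8) + 164) = sqrt(-113*(-8/425) + 164) = sqrt(904/425 + 164) = sqrt(70604/425) = 2*sqrt(300067)/85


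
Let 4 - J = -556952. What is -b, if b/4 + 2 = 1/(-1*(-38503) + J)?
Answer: 4763668/595459 ≈ 8.0000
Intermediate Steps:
J = 556956 (J = 4 - 1*(-556952) = 4 + 556952 = 556956)
b = -4763668/595459 (b = -8 + 4/(-1*(-38503) + 556956) = -8 + 4/(38503 + 556956) = -8 + 4/595459 = -4763668/595459 ≈ -8.0000)
-b = -1*(-4763668/595459) = 4763668/595459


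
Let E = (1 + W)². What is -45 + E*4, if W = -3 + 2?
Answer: -45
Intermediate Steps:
W = -1
E = 0 (E = (1 - 1)² = 0² = 0)
-45 + E*4 = -45 + 0*4 = -45 + 0 = -45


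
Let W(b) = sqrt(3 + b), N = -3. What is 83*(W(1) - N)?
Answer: 415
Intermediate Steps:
83*(W(1) - N) = 83*(sqrt(3 + 1) - 1*(-3)) = 83*(sqrt(4) + 3) = 83*(2 + 3) = 83*5 = 415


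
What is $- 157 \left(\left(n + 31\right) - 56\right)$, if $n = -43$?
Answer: $10676$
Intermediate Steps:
$- 157 \left(\left(n + 31\right) - 56\right) = - 157 \left(\left(-43 + 31\right) - 56\right) = - 157 \left(-12 - 56\right) = \left(-157\right) \left(-68\right) = 10676$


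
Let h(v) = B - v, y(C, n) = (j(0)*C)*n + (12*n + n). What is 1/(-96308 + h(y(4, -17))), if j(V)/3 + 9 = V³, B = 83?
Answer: -1/97840 ≈ -1.0221e-5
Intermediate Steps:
j(V) = -27 + 3*V³
y(C, n) = 13*n - 27*C*n (y(C, n) = ((-27 + 3*0³)*C)*n + (12*n + n) = ((-27 + 3*0)*C)*n + 13*n = ((-27 + 0)*C)*n + 13*n = (-27*C)*n + 13*n = -27*C*n + 13*n = 13*n - 27*C*n)
h(v) = 83 - v
1/(-96308 + h(y(4, -17))) = 1/(-96308 + (83 - (-17)*(13 - 27*4))) = 1/(-96308 + (83 - (-17)*(13 - 108))) = 1/(-96308 + (83 - (-17)*(-95))) = 1/(-96308 + (83 - 1*1615)) = 1/(-96308 + (83 - 1615)) = 1/(-96308 - 1532) = 1/(-97840) = -1/97840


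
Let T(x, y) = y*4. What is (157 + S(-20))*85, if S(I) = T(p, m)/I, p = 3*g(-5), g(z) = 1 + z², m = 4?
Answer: 13277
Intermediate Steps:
p = 78 (p = 3*(1 + (-5)²) = 3*(1 + 25) = 3*26 = 78)
T(x, y) = 4*y
S(I) = 16/I (S(I) = (4*4)/I = 16/I)
(157 + S(-20))*85 = (157 + 16/(-20))*85 = (157 + 16*(-1/20))*85 = (157 - ⅘)*85 = (781/5)*85 = 13277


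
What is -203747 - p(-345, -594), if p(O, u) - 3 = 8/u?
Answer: -60513746/297 ≈ -2.0375e+5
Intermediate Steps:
p(O, u) = 3 + 8/u
-203747 - p(-345, -594) = -203747 - (3 + 8/(-594)) = -203747 - (3 + 8*(-1/594)) = -203747 - (3 - 4/297) = -203747 - 1*887/297 = -203747 - 887/297 = -60513746/297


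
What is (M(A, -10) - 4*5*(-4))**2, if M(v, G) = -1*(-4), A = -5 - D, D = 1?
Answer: 7056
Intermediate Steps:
A = -6 (A = -5 - 1*1 = -5 - 1 = -6)
M(v, G) = 4
(M(A, -10) - 4*5*(-4))**2 = (4 - 4*5*(-4))**2 = (4 - 20*(-4))**2 = (4 + 80)**2 = 84**2 = 7056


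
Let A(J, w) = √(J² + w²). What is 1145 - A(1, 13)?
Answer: 1145 - √170 ≈ 1132.0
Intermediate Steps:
1145 - A(1, 13) = 1145 - √(1² + 13²) = 1145 - √(1 + 169) = 1145 - √170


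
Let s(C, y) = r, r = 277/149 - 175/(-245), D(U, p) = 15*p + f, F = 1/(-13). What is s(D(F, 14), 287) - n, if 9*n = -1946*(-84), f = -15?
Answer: -56822932/3129 ≈ -18160.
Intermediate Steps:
n = 54488/3 (n = (-1946*(-84))/9 = (⅑)*163464 = 54488/3 ≈ 18163.)
F = -1/13 ≈ -0.076923
D(U, p) = -15 + 15*p (D(U, p) = 15*p - 15 = -15 + 15*p)
r = 2684/1043 (r = 277*(1/149) - 175*(-1/245) = 277/149 + 5/7 = 2684/1043 ≈ 2.5733)
s(C, y) = 2684/1043
s(D(F, 14), 287) - n = 2684/1043 - 1*54488/3 = 2684/1043 - 54488/3 = -56822932/3129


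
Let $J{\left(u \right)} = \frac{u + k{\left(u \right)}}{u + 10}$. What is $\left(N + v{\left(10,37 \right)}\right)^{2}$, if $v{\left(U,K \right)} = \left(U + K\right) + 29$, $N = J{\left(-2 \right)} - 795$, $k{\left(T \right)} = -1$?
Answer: $\frac{33120025}{64} \approx 5.175 \cdot 10^{5}$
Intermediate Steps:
$J{\left(u \right)} = \frac{-1 + u}{10 + u}$ ($J{\left(u \right)} = \frac{u - 1}{u + 10} = \frac{-1 + u}{10 + u}$)
$N = - \frac{6363}{8}$ ($N = \frac{-1 - 2}{10 - 2} - 795 = \frac{1}{8} \left(-3\right) - 795 = - \frac{3}{8} - 795 = - \frac{6363}{8} \approx -795.38$)
$v{\left(U,K \right)} = 29 + K + U$ ($v{\left(U,K \right)} = \left(K + U\right) + 29 = 29 + K + U$)
$\left(N + v{\left(10,37 \right)}\right)^{2} = \left(- \frac{6363}{8} + \left(29 + 37 + 10\right)\right)^{2} = \left(- \frac{6363}{8} + 76\right)^{2} = \left(- \frac{5755}{8}\right)^{2} = \frac{33120025}{64}$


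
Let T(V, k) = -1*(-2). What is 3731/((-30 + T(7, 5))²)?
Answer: 533/112 ≈ 4.7589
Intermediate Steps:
T(V, k) = 2
3731/((-30 + T(7, 5))²) = 3731/((-30 + 2)²) = 3731/((-28)²) = 3731/784 = 3731*(1/784) = 533/112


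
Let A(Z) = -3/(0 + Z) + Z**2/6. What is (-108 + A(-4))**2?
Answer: 1575025/144 ≈ 10938.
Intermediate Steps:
A(Z) = -3/Z + Z**2/6 (A(Z) = -3/Z + Z**2*(1/6) = -3/Z + Z**2/6)
(-108 + A(-4))**2 = (-108 + (1/6)*(-18 + (-4)**3)/(-4))**2 = (-108 + (1/6)*(-1/4)*(-18 - 64))**2 = (-108 + (1/6)*(-1/4)*(-82))**2 = (-108 + 41/12)**2 = (-1255/12)**2 = 1575025/144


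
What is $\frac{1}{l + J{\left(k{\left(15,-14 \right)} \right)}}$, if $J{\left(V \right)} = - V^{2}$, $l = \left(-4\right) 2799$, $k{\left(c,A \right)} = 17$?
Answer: $- \frac{1}{11485} \approx -8.707 \cdot 10^{-5}$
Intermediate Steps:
$l = -11196$
$\frac{1}{l + J{\left(k{\left(15,-14 \right)} \right)}} = \frac{1}{-11196 - 17^{2}} = \frac{1}{-11196 - 289} = \frac{1}{-11485} = - \frac{1}{11485}$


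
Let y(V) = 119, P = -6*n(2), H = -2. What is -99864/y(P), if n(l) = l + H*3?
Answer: -99864/119 ≈ -839.19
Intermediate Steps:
n(l) = -6 + l (n(l) = l - 2*3 = l - 6 = -6 + l)
P = 24 (P = -6*(-6 + 2) = -6*(-4) = 24)
-99864/y(P) = -99864/119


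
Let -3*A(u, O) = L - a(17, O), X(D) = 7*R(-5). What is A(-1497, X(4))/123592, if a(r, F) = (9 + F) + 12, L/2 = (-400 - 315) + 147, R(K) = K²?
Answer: 111/30898 ≈ 0.0035925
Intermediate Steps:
X(D) = 175 (X(D) = 7*(-5)² = 7*25 = 175)
L = -1136 (L = 2*((-400 - 315) + 147) = 2*(-715 + 147) = 2*(-568) = -1136)
a(r, F) = 21 + F
A(u, O) = 1157/3 + O/3 (A(u, O) = -(-1136 - (21 + O))/3 = -(-1136 + (-21 - O))/3 = -(-1157 - O)/3 = 1157/3 + O/3)
A(-1497, X(4))/123592 = (1157/3 + (⅓)*175)/123592 = (1157/3 + 175/3)*(1/123592) = 444*(1/123592) = 111/30898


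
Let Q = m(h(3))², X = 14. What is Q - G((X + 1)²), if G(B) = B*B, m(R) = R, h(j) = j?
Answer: -50616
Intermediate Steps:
G(B) = B²
Q = 9 (Q = 3² = 9)
Q - G((X + 1)²) = 9 - ((14 + 1)²)² = 9 - (15²)² = 9 - 1*225² = 9 - 1*50625 = 9 - 50625 = -50616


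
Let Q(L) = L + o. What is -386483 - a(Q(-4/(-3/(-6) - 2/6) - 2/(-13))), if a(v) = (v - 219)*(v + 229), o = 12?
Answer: -56843804/169 ≈ -3.3635e+5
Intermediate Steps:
Q(L) = 12 + L (Q(L) = L + 12 = 12 + L)
a(v) = (-219 + v)*(229 + v)
-386483 - a(Q(-4/(-3/(-6) - 2/6) - 2/(-13))) = -386483 - (-50151 + (12 + (-4/(-3/(-6) - 2/6) - 2/(-13)))**2 + 10*(12 + (-4/(-3/(-6) - 2/6) - 2/(-13)))) = -386483 - (-50151 + (12 + (-4/(-3*(-1/6) - 2*1/6) - 2*(-1/13)))**2 + 10*(12 + (-4/(-3*(-1/6) - 2*1/6) - 2*(-1/13)))) = -386483 - (-50151 + (12 + (-4/(1/2 - 1/3) + 2/13))**2 + 10*(12 + (-4/(1/2 - 1/3) + 2/13))) = -386483 - (-50151 + (12 + (-4/1/6 + 2/13))**2 + 10*(12 + (-4/1/6 + 2/13))) = -386483 - (-50151 + (12 + (-4*6 + 2/13))**2 + 10*(12 + (-4*6 + 2/13))) = -386483 - (-50151 + (12 + (-24 + 2/13))**2 + 10*(12 + (-24 + 2/13))) = -386483 - (-50151 + (12 - 310/13)**2 + 10*(12 - 310/13)) = -386483 - (-50151 + (-154/13)**2 + 10*(-154/13)) = -386483 - (-50151 + 23716/169 - 1540/13) = -386483 - 1*(-8471823/169) = -386483 + 8471823/169 = -56843804/169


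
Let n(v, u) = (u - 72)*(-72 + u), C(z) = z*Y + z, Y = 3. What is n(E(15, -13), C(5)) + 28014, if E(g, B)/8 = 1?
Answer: 30718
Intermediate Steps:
E(g, B) = 8 (E(g, B) = 8*1 = 8)
C(z) = 4*z (C(z) = z*3 + z = 3*z + z = 4*z)
n(v, u) = (-72 + u)² (n(v, u) = (-72 + u)*(-72 + u) = (-72 + u)²)
n(E(15, -13), C(5)) + 28014 = (-72 + 4*5)² + 28014 = (-72 + 20)² + 28014 = (-52)² + 28014 = 2704 + 28014 = 30718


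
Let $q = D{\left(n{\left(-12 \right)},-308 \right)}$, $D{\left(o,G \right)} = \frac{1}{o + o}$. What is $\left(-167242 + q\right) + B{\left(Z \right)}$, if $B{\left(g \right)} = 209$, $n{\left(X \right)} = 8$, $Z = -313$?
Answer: $- \frac{2672527}{16} \approx -1.6703 \cdot 10^{5}$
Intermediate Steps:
$D{\left(o,G \right)} = \frac{1}{2 o}$
$q = \frac{1}{16}$ ($q = \frac{1}{2 \cdot 8} = \frac{1}{2} \cdot \frac{1}{8} = \frac{1}{16} \approx 0.0625$)
$\left(-167242 + q\right) + B{\left(Z \right)} = \left(-167242 + \frac{1}{16}\right) + 209 = - \frac{2675871}{16} + 209 = - \frac{2672527}{16}$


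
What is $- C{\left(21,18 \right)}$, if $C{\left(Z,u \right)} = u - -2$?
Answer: $-20$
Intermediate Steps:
$C{\left(Z,u \right)} = 2 + u$ ($C{\left(Z,u \right)} = u + 2 = 2 + u$)
$- C{\left(21,18 \right)} = - (2 + 18) = \left(-1\right) 20 = -20$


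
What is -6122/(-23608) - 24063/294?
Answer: -47189953/578396 ≈ -81.588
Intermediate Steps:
-6122/(-23608) - 24063/294 = -6122*(-1/23608) - 24063*1/294 = 3061/11804 - 8021/98 = -47189953/578396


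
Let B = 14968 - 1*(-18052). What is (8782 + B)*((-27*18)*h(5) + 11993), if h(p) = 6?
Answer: 379436754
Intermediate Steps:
B = 33020 (B = 14968 + 18052 = 33020)
(8782 + B)*((-27*18)*h(5) + 11993) = (8782 + 33020)*(-27*18*6 + 11993) = 41802*(-486*6 + 11993) = 41802*(-2916 + 11993) = 41802*9077 = 379436754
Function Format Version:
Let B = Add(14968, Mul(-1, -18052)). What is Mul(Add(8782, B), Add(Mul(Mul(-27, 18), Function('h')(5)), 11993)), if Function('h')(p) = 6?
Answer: 379436754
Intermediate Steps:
B = 33020 (B = Add(14968, 18052) = 33020)
Mul(Add(8782, B), Add(Mul(Mul(-27, 18), Function('h')(5)), 11993)) = Mul(Add(8782, 33020), Add(Mul(Mul(-27, 18), 6), 11993)) = Mul(41802, Add(Mul(-486, 6), 11993)) = Mul(41802, Add(-2916, 11993)) = Mul(41802, 9077) = 379436754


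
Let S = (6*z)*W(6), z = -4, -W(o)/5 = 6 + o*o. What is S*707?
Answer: 3563280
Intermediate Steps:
W(o) = -30 - 5*o² (W(o) = -5*(6 + o*o) = -5*(6 + o²) = -30 - 5*o²)
S = 5040 (S = (6*(-4))*(-30 - 5*6²) = -24*(-30 - 5*36) = -24*(-30 - 180) = -24*(-210) = 5040)
S*707 = 5040*707 = 3563280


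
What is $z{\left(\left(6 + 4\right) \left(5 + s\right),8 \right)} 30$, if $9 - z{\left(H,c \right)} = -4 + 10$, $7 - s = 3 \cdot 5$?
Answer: $90$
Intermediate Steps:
$s = -8$ ($s = 7 - 3 \cdot 5 = 7 - 15 = -8$)
$z{\left(H,c \right)} = 3$ ($z{\left(H,c \right)} = 9 - \left(-4 + 10\right) = 9 - 6 = 3$)
$z{\left(\left(6 + 4\right) \left(5 + s\right),8 \right)} 30 = 3 \cdot 30 = 90$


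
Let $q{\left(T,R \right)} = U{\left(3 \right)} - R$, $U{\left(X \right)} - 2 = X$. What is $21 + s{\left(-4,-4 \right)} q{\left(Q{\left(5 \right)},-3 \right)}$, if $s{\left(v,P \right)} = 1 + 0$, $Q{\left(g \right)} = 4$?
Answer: $29$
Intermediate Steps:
$U{\left(X \right)} = 2 + X$
$s{\left(v,P \right)} = 1$
$q{\left(T,R \right)} = 5 - R$ ($q{\left(T,R \right)} = \left(2 + 3\right) - R = 5 - R$)
$21 + s{\left(-4,-4 \right)} q{\left(Q{\left(5 \right)},-3 \right)} = 21 + 1 \left(5 - -3\right) = 21 + 1 \left(5 + 3\right) = 21 + 1 \cdot 8 = 21 + 8 = 29$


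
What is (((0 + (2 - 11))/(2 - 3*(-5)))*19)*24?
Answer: -4104/17 ≈ -241.41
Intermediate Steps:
(((0 + (2 - 11))/(2 - 3*(-5)))*19)*24 = (((0 - 9)/(2 + 15))*19)*24 = (-9/17*19)*24 = (-9*1/17*19)*24 = -9/17*19*24 = -171/17*24 = -4104/17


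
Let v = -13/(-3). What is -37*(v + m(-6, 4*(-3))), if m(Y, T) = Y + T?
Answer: 1517/3 ≈ 505.67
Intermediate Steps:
v = 13/3 (v = -13*(-1/3) = 13/3 ≈ 4.3333)
m(Y, T) = T + Y
-37*(v + m(-6, 4*(-3))) = -37*(13/3 + (4*(-3) - 6)) = -37*(13/3 + (-12 - 6)) = -37*(13/3 - 18) = -37*(-41/3) = 1517/3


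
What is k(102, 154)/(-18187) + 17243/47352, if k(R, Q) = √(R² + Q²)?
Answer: 17243/47352 - 2*√8530/18187 ≈ 0.35399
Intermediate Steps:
k(R, Q) = √(Q² + R²)
k(102, 154)/(-18187) + 17243/47352 = √(154² + 102²)/(-18187) + 17243/47352 = √(23716 + 10404)*(-1/18187) + 17243*(1/47352) = √34120*(-1/18187) + 17243/47352 = (2*√8530)*(-1/18187) + 17243/47352 = -2*√8530/18187 + 17243/47352 = 17243/47352 - 2*√8530/18187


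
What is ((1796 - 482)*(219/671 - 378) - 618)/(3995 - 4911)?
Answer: 83351811/153659 ≈ 542.45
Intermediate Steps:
((1796 - 482)*(219/671 - 378) - 618)/(3995 - 4911) = (1314*(219*(1/671) - 378) - 618)/(-916) = (1314*(219/671 - 378) - 618)*(-1/916) = (1314*(-253419/671) - 618)*(-1/916) = (-332992566/671 - 618)*(-1/916) = -333407244/671*(-1/916) = 83351811/153659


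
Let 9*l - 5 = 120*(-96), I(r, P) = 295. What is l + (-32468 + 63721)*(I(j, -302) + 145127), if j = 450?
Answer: 40903852379/9 ≈ 4.5449e+9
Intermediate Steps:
l = -11515/9 (l = 5/9 + (120*(-96))/9 = 5/9 + (1/9)*(-11520) = 5/9 - 1280 = -11515/9 ≈ -1279.4)
l + (-32468 + 63721)*(I(j, -302) + 145127) = -11515/9 + (-32468 + 63721)*(295 + 145127) = -11515/9 + 31253*145422 = -11515/9 + 4544873766 = 40903852379/9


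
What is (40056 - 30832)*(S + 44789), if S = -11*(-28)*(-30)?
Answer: 327903976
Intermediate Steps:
S = -9240 (S = 308*(-30) = -9240)
(40056 - 30832)*(S + 44789) = (40056 - 30832)*(-9240 + 44789) = 9224*35549 = 327903976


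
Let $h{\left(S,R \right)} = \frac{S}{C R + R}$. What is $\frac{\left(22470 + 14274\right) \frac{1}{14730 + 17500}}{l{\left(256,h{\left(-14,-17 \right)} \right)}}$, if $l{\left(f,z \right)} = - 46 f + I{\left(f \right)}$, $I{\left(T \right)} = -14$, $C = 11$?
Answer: $- \frac{3062}{31665975} \approx -9.6697 \cdot 10^{-5}$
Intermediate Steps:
$h{\left(S,R \right)} = \frac{S}{12 R}$ ($h{\left(S,R \right)} = \frac{S}{11 R + R} = \frac{S}{12 R}$)
$l{\left(f,z \right)} = -14 - 46 f$ ($l{\left(f,z \right)} = - 46 f - 14 = -14 - 46 f$)
$\frac{\left(22470 + 14274\right) \frac{1}{14730 + 17500}}{l{\left(256,h{\left(-14,-17 \right)} \right)}} = \frac{\left(22470 + 14274\right) \frac{1}{14730 + 17500}}{-14 - 11776} = \frac{36744 \cdot \frac{1}{32230}}{-14 - 11776} = \frac{36744 \cdot \frac{1}{32230}}{-11790} = \frac{18372}{16115} \left(- \frac{1}{11790}\right) = - \frac{3062}{31665975}$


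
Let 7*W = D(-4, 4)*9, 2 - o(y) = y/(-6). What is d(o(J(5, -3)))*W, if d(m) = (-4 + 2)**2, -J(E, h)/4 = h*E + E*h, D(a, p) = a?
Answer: -144/7 ≈ -20.571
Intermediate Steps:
J(E, h) = -8*E*h (J(E, h) = -4*(h*E + E*h) = -4*(E*h + E*h) = -8*E*h)
o(y) = 2 + y/6 (o(y) = 2 - y/(-6) = 2 - y*(-1)/6 = 2 - (-1)*y/6 = 2 + y/6)
W = -36/7 (W = (-4*9)/7 = (1/7)*(-36) = -36/7 ≈ -5.1429)
d(m) = 4 (d(m) = (-2)**2 = 4)
d(o(J(5, -3)))*W = 4*(-36/7) = -144/7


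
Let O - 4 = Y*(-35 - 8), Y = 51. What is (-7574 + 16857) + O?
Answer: 7094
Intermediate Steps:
O = -2189 (O = 4 + 51*(-35 - 8) = 4 + 51*(-43) = 4 - 2193 = -2189)
(-7574 + 16857) + O = (-7574 + 16857) - 2189 = 9283 - 2189 = 7094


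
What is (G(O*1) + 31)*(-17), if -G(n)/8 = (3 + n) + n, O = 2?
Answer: 425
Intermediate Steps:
G(n) = -24 - 16*n (G(n) = -8*((3 + n) + n) = -8*(3 + 2*n) = -24 - 16*n)
(G(O*1) + 31)*(-17) = ((-24 - 32) + 31)*(-17) = (-56 + 31)*(-17) = -25*(-17) = 425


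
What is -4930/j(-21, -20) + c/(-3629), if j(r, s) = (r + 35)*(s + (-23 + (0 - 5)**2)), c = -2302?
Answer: 9235537/457254 ≈ 20.198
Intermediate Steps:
j(r, s) = (2 + s)*(35 + r) (j(r, s) = (35 + r)*(s + (-23 + (-5)**2)) = (35 + r)*(s + (-23 + 25)) = (35 + r)*(s + 2) = (35 + r)*(2 + s) = (2 + s)*(35 + r))
-4930/j(-21, -20) + c/(-3629) = -4930/(70 + 2*(-21) + 35*(-20) - 21*(-20)) - 2302/(-3629) = -4930/(70 - 42 - 700 + 420) - 2302*(-1/3629) = -4930/(-252) + 2302/3629 = -4930*(-1/252) + 2302/3629 = 2465/126 + 2302/3629 = 9235537/457254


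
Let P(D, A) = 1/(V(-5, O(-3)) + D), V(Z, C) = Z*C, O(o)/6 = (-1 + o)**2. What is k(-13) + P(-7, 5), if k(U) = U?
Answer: -6332/487 ≈ -13.002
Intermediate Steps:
O(o) = 6*(-1 + o)**2
V(Z, C) = C*Z
P(D, A) = 1/(-480 + D) (P(D, A) = 1/((6*(-1 - 3)**2)*(-5) + D) = 1/((6*(-4)**2)*(-5) + D) = 1/((6*16)*(-5) + D) = 1/(96*(-5) + D) = 1/(-480 + D))
k(-13) + P(-7, 5) = -13 + 1/(-480 - 7) = -13 + 1/(-487) = -13 - 1/487 = -6332/487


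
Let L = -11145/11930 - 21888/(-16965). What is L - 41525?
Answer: -186761654163/4497610 ≈ -41525.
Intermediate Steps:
L = 1601087/4497610 (L = -11145*1/11930 - 21888*(-1/16965) = -2229/2386 + 2432/1885 = 1601087/4497610 ≈ 0.35599)
L - 41525 = 1601087/4497610 - 41525 = -186761654163/4497610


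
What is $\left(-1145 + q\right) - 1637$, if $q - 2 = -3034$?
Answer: $-5814$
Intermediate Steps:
$q = -3032$ ($q = 2 - 3034 = -3032$)
$\left(-1145 + q\right) - 1637 = \left(-1145 - 3032\right) - 1637 = -4177 - 1637 = -5814$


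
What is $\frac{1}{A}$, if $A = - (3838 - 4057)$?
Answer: $\frac{1}{219} \approx 0.0045662$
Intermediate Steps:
$A = 219$ ($A = - (3838 - 4057) = \left(-1\right) \left(-219\right) = 219$)
$\frac{1}{A} = \frac{1}{219}$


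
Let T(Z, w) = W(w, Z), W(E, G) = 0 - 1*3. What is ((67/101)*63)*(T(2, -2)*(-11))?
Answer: 139293/101 ≈ 1379.1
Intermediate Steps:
W(E, G) = -3 (W(E, G) = 0 - 3 = -3)
T(Z, w) = -3
((67/101)*63)*(T(2, -2)*(-11)) = ((67/101)*63)*(-3*(-11)) = ((67*(1/101))*63)*33 = ((67/101)*63)*33 = (4221/101)*33 = 139293/101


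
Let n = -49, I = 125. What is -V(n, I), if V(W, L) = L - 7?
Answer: -118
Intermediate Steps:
V(W, L) = -7 + L
-V(n, I) = -(-7 + 125) = -1*118 = -118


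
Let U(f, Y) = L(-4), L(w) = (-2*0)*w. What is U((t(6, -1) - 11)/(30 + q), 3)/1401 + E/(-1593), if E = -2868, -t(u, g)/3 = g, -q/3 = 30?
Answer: 956/531 ≈ 1.8004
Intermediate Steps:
q = -90 (q = -3*30 = -90)
t(u, g) = -3*g
L(w) = 0 (L(w) = 0*w = 0)
U(f, Y) = 0
U((t(6, -1) - 11)/(30 + q), 3)/1401 + E/(-1593) = 0/1401 - 2868/(-1593) = 0*(1/1401) - 2868*(-1/1593) = 0 + 956/531 = 956/531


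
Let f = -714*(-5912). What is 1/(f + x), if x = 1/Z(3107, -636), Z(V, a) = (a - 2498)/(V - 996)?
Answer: 3134/13229138401 ≈ 2.3690e-7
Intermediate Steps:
Z(V, a) = (-2498 + a)/(-996 + V)
f = 4221168
x = -2111/3134 (x = 1/((-2498 - 636)/(-996 + 3107)) = 1/(-3134/2111) = -2111/3134 ≈ -0.67358)
1/(f + x) = 1/(4221168 - 2111/3134) = 1/(13229138401/3134) = 3134/13229138401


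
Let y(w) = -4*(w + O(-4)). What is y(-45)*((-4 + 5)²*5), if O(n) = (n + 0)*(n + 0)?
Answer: 580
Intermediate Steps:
O(n) = n² (O(n) = n*n = n²)
y(w) = -64 - 4*w (y(w) = -4*(w + (-4)²) = -4*(w + 16) = -4*(16 + w) = -64 - 4*w)
y(-45)*((-4 + 5)²*5) = (-64 - 4*(-45))*((-4 + 5)²*5) = (-64 + 180)*(1²*5) = 116*(1*5) = 116*5 = 580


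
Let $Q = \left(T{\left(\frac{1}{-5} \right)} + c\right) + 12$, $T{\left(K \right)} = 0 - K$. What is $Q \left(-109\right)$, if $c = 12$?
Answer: $- \frac{13189}{5} \approx -2637.8$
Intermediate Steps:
$T{\left(K \right)} = - K$
$Q = \frac{121}{5}$ ($Q = \left(- \frac{1}{-5} + 12\right) + 12 = \left(\left(-1\right) \left(- \frac{1}{5}\right) + 12\right) + 12 = \left(\frac{1}{5} + 12\right) + 12 = \frac{61}{5} + 12 = \frac{121}{5} \approx 24.2$)
$Q \left(-109\right) = \frac{121}{5} \left(-109\right) = - \frac{13189}{5}$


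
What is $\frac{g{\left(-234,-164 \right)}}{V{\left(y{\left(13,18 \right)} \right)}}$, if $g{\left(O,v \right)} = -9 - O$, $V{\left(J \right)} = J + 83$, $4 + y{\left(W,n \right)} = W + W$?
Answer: $\frac{15}{7} \approx 2.1429$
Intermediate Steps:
$y{\left(W,n \right)} = -4 + 2 W$ ($y{\left(W,n \right)} = -4 + \left(W + W\right) = -4 + 2 W$)
$V{\left(J \right)} = 83 + J$
$\frac{g{\left(-234,-164 \right)}}{V{\left(y{\left(13,18 \right)} \right)}} = \frac{-9 - -234}{83 + \left(-4 + 2 \cdot 13\right)} = \frac{-9 + 234}{83 + \left(-4 + 26\right)} = \frac{225}{83 + 22} = \frac{225}{105} = 225 \cdot \frac{1}{105} = \frac{15}{7}$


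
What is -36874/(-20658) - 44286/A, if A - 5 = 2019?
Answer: -19096073/950268 ≈ -20.095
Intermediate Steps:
A = 2024 (A = 5 + 2019 = 2024)
-36874/(-20658) - 44286/A = -36874/(-20658) - 44286/2024 = -36874*(-1/20658) - 44286*1/2024 = 18437/10329 - 2013/92 = -19096073/950268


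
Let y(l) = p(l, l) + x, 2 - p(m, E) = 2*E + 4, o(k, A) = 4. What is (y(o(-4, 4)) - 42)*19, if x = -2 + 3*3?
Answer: -855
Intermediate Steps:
x = 7 (x = -2 + 9 = 7)
p(m, E) = -2 - 2*E (p(m, E) = 2 - (2*E + 4) = 2 - (4 + 2*E) = 2 + (-4 - 2*E) = -2 - 2*E)
y(l) = 5 - 2*l (y(l) = (-2 - 2*l) + 7 = 5 - 2*l)
(y(o(-4, 4)) - 42)*19 = ((5 - 2*4) - 42)*19 = ((5 - 8) - 42)*19 = (-3 - 42)*19 = -45*19 = -855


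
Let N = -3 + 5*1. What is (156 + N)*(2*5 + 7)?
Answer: 2686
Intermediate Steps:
N = 2 (N = -3 + 5 = 2)
(156 + N)*(2*5 + 7) = (156 + 2)*(2*5 + 7) = 158*(10 + 7) = 158*17 = 2686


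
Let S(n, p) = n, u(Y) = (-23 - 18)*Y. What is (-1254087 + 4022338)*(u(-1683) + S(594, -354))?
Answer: 192661964847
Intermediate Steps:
u(Y) = -41*Y
(-1254087 + 4022338)*(u(-1683) + S(594, -354)) = (-1254087 + 4022338)*(-41*(-1683) + 594) = 2768251*(69003 + 594) = 2768251*69597 = 192661964847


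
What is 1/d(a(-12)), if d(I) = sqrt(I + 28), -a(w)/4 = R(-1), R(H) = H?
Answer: sqrt(2)/8 ≈ 0.17678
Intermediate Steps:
a(w) = 4 (a(w) = -4*(-1) = 4)
d(I) = sqrt(28 + I)
1/d(a(-12)) = 1/(sqrt(28 + 4)) = 1/(sqrt(32)) = 1/(4*sqrt(2)) = sqrt(2)/8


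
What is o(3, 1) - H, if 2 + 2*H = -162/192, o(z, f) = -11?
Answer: -613/64 ≈ -9.5781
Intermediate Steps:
H = -91/64 (H = -1 + (-162/192)/2 = -1 + (-162*1/192)/2 = -1 + (½)*(-27/32) = -1 - 27/64 = -91/64 ≈ -1.4219)
o(3, 1) - H = -11 - 1*(-91/64) = -11 + 91/64 = -613/64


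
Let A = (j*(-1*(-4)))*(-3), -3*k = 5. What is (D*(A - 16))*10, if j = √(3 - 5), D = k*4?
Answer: 3200/3 + 800*I*√2 ≈ 1066.7 + 1131.4*I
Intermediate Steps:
k = -5/3 (k = -⅓*5 = -5/3 ≈ -1.6667)
D = -20/3 (D = -5/3*4 = -20/3 ≈ -6.6667)
j = I*√2 (j = √(-2) = I*√2 ≈ 1.4142*I)
A = -12*I*√2 (A = ((I*√2)*(-1*(-4)))*(-3) = ((I*√2)*4)*(-3) = (4*I*√2)*(-3) = -12*I*√2 ≈ -16.971*I)
(D*(A - 16))*10 = -20*(-12*I*√2 - 16)/3*10 = -20*(-16 - 12*I*√2)/3*10 = (320/3 + 80*I*√2)*10 = 3200/3 + 800*I*√2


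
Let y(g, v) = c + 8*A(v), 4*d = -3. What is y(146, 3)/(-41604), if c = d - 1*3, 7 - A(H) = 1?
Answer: -59/55472 ≈ -0.0010636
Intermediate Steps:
d = -¾ (d = (¼)*(-3) = -¾ ≈ -0.75000)
A(H) = 6 (A(H) = 7 - 1*1 = 7 - 1 = 6)
c = -15/4 (c = -¾ - 1*3 = -¾ - 3 = -15/4 ≈ -3.7500)
y(g, v) = 177/4 (y(g, v) = -15/4 + 8*6 = -15/4 + 48 = 177/4)
y(146, 3)/(-41604) = (177/4)/(-41604) = (177/4)*(-1/41604) = -59/55472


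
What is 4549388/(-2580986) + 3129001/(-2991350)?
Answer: -10842359784393/3860316235550 ≈ -2.8087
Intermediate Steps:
4549388/(-2580986) + 3129001/(-2991350) = 4549388*(-1/2580986) + 3129001*(-1/2991350) = -2274694/1290493 - 3129001/2991350 = -10842359784393/3860316235550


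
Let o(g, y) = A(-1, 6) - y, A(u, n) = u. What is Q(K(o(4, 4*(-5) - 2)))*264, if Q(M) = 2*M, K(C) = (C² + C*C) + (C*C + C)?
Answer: 709632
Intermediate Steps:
o(g, y) = -1 - y
K(C) = C + 3*C² (K(C) = (C² + C²) + (C² + C) = 2*C² + (C + C²) = C + 3*C²)
Q(K(o(4, 4*(-5) - 2)))*264 = (2*((-1 - (4*(-5) - 2))*(1 + 3*(-1 - (4*(-5) - 2)))))*264 = (2*((-1 - (-20 - 2))*(1 + 3*(-1 - (-20 - 2)))))*264 = (2*((-1 - 1*(-22))*(1 + 3*(-1 - 1*(-22)))))*264 = (2*((-1 + 22)*(1 + 3*(-1 + 22))))*264 = (2*(21*(1 + 3*21)))*264 = (2*(21*(1 + 63)))*264 = (2*(21*64))*264 = (2*1344)*264 = 2688*264 = 709632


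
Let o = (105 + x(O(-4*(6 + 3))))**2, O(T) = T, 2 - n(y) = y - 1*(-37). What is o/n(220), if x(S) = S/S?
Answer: -11236/255 ≈ -44.063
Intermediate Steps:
n(y) = -35 - y (n(y) = 2 - (y - 1*(-37)) = 2 - (y + 37) = 2 - (37 + y) = 2 + (-37 - y) = -35 - y)
x(S) = 1
o = 11236 (o = (105 + 1)**2 = 106**2 = 11236)
o/n(220) = 11236/(-35 - 1*220) = 11236/(-35 - 220) = 11236/(-255) = 11236*(-1/255) = -11236/255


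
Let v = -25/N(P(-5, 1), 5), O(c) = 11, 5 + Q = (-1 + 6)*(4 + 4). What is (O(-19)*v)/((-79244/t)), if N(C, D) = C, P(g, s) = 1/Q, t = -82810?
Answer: -36229375/3602 ≈ -10058.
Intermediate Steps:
Q = 35 (Q = -5 + (-1 + 6)*(4 + 4) = -5 + 5*8 = -5 + 40 = 35)
P(g, s) = 1/35
v = -875 (v = -25/1/35 = -25*35 = -875)
(O(-19)*v)/((-79244/t)) = (11*(-875))/((-79244/(-82810))) = -9625/((-79244*(-1/82810))) = -9625/39622/41405 = -9625*41405/39622 = -36229375/3602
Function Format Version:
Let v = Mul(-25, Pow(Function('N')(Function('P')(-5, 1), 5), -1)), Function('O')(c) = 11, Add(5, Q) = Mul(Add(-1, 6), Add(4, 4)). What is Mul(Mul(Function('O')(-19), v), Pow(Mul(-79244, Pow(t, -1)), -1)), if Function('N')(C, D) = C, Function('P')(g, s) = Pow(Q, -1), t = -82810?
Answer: Rational(-36229375, 3602) ≈ -10058.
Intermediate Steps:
Q = 35 (Q = Add(-5, Mul(Add(-1, 6), Add(4, 4))) = Add(-5, Mul(5, 8)) = Add(-5, 40) = 35)
Function('P')(g, s) = Rational(1, 35) (Function('P')(g, s) = Pow(35, -1) = Rational(1, 35))
v = -875 (v = Mul(-25, Pow(Rational(1, 35), -1)) = Mul(-25, 35) = -875)
Mul(Mul(Function('O')(-19), v), Pow(Mul(-79244, Pow(t, -1)), -1)) = Mul(Mul(11, -875), Pow(Mul(-79244, Pow(-82810, -1)), -1)) = Mul(-9625, Pow(Mul(-79244, Rational(-1, 82810)), -1)) = Mul(-9625, Pow(Rational(39622, 41405), -1)) = Mul(-9625, Rational(41405, 39622)) = Rational(-36229375, 3602)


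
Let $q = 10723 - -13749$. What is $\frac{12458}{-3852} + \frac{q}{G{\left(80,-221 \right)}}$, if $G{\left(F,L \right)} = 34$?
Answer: $\frac{23460643}{32742} \approx 716.53$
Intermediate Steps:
$q = 24472$ ($q = 10723 + 13749 = 24472$)
$\frac{12458}{-3852} + \frac{q}{G{\left(80,-221 \right)}} = \frac{12458}{-3852} + \frac{24472}{34} = 12458 \left(- \frac{1}{3852}\right) + 24472 \cdot \frac{1}{34} = - \frac{6229}{1926} + \frac{12236}{17} = \frac{23460643}{32742}$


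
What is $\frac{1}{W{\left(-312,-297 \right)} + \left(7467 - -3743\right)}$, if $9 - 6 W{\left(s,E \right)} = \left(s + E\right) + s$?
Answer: $\frac{1}{11365} \approx 8.7989 \cdot 10^{-5}$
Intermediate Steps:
$W{\left(s,E \right)} = \frac{3}{2} - \frac{s}{3} - \frac{E}{6}$ ($W{\left(s,E \right)} = \frac{3}{2} - \frac{\left(s + E\right) + s}{6} = \frac{3}{2} - \frac{\left(E + s\right) + s}{6} = \frac{3}{2} - \frac{E + 2 s}{6} = \frac{3}{2} - \left(\frac{s}{3} + \frac{E}{6}\right) = \frac{3}{2} - \frac{s}{3} - \frac{E}{6}$)
$\frac{1}{W{\left(-312,-297 \right)} + \left(7467 - -3743\right)} = \frac{1}{\left(\frac{3}{2} - -104 - - \frac{99}{2}\right) + \left(7467 - -3743\right)} = \frac{1}{\left(\frac{3}{2} + 104 + \frac{99}{2}\right) + \left(7467 + 3743\right)} = \frac{1}{155 + 11210} = \frac{1}{11365}$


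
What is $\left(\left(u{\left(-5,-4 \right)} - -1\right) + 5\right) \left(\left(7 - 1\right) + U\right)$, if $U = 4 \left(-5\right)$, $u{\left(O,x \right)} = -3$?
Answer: $-42$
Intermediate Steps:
$U = -20$
$\left(\left(u{\left(-5,-4 \right)} - -1\right) + 5\right) \left(\left(7 - 1\right) + U\right) = \left(\left(-3 - -1\right) + 5\right) \left(\left(7 - 1\right) - 20\right) = \left(\left(-3 + 1\right) + 5\right) \left(6 - 20\right) = \left(-2 + 5\right) \left(-14\right) = 3 \left(-14\right) = -42$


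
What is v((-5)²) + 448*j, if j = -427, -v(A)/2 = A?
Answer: -191346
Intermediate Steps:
v(A) = -2*A
v((-5)²) + 448*j = -2*(-5)² + 448*(-427) = -2*25 - 191296 = -50 - 191296 = -191346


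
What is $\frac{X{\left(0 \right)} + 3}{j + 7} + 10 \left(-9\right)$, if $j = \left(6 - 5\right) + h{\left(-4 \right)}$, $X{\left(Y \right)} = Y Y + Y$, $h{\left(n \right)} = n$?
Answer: $- \frac{357}{4} \approx -89.25$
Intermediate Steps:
$X{\left(Y \right)} = Y + Y^{2}$ ($X{\left(Y \right)} = Y^{2} + Y = Y + Y^{2}$)
$j = -3$ ($j = \left(6 - 5\right) - 4 = 1 - 4 = -3$)
$\frac{X{\left(0 \right)} + 3}{j + 7} + 10 \left(-9\right) = \frac{0 \left(1 + 0\right) + 3}{-3 + 7} + 10 \left(-9\right) = \frac{0 \cdot 1 + 3}{4} - 90 = \left(0 + 3\right) \frac{1}{4} - 90 = 3 \cdot \frac{1}{4} - 90 = \frac{3}{4} - 90 = - \frac{357}{4}$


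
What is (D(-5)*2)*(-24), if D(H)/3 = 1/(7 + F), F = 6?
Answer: -144/13 ≈ -11.077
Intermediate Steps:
D(H) = 3/13 (D(H) = 3/(7 + 6) = 3/13)
(D(-5)*2)*(-24) = ((3/13)*2)*(-24) = (6/13)*(-24) = -144/13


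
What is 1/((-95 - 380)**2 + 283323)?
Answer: 1/508948 ≈ 1.9648e-6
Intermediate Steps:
1/((-95 - 380)**2 + 283323) = 1/((-475)**2 + 283323) = 1/(225625 + 283323) = 1/508948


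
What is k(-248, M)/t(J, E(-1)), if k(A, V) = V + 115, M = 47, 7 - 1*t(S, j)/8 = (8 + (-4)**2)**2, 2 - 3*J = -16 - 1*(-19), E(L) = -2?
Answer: -81/2276 ≈ -0.035589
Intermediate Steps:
J = -1/3 (J = 2/3 - (-16 - 1*(-19))/3 = 2/3 - (-16 + 19)/3 = 2/3 - 1/3*3 = 2/3 - 1 = -1/3 ≈ -0.33333)
t(S, j) = -4552 (t(S, j) = 56 - 8*(8 + (-4)**2)**2 = 56 - 8*(8 + 16)**2 = 56 - 8*24**2 = 56 - 8*576 = 56 - 4608 = -4552)
k(A, V) = 115 + V
k(-248, M)/t(J, E(-1)) = (115 + 47)/(-4552) = 162*(-1/4552) = -81/2276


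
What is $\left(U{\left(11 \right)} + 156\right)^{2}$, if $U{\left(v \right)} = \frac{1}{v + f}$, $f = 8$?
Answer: $\frac{8791225}{361} \approx 24352.0$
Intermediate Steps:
$U{\left(v \right)} = \frac{1}{8 + v}$ ($U{\left(v \right)} = \frac{1}{v + 8} = \frac{1}{8 + v}$)
$\left(U{\left(11 \right)} + 156\right)^{2} = \left(\frac{1}{8 + 11} + 156\right)^{2} = \left(\frac{1}{19} + 156\right)^{2} = \left(\frac{2965}{19}\right)^{2} = \frac{8791225}{361}$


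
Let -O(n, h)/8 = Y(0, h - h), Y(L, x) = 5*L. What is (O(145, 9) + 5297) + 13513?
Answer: 18810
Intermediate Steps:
O(n, h) = 0 (O(n, h) = -40*0 = -8*0 = 0)
(O(145, 9) + 5297) + 13513 = (0 + 5297) + 13513 = 5297 + 13513 = 18810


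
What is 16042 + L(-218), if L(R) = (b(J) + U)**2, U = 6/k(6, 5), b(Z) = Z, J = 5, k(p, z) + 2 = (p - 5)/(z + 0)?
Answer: 144403/9 ≈ 16045.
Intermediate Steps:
k(p, z) = -2 + (-5 + p)/z (k(p, z) = -2 + (p - 5)/(z + 0) = -2 + (-5 + p)/z)
U = -10/3 (U = 6/(((-5 + 6 - 2*5)/5)) = 6/(((-5 + 6 - 10)/5)) = 6/(((1/5)*(-9))) = 6/(-9/5) = 6*(-5/9) = -10/3 ≈ -3.3333)
L(R) = 25/9 (L(R) = (5 - 10/3)**2 = (5/3)**2 = 25/9)
16042 + L(-218) = 16042 + 25/9 = 144403/9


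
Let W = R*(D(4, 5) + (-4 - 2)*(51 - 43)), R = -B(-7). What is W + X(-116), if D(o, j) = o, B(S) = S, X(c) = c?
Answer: -424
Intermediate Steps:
R = 7 (R = -1*(-7) = 7)
W = -308 (W = 7*(4 + (-4 - 2)*(51 - 43)) = 7*(4 - 6*8) = 7*(4 - 48) = 7*(-44) = -308)
W + X(-116) = -308 - 116 = -424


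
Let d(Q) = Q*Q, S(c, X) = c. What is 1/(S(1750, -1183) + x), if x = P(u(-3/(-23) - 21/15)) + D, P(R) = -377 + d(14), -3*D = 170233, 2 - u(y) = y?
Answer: -3/165526 ≈ -1.8124e-5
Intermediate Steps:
u(y) = 2 - y
d(Q) = Q²
D = -170233/3 (D = -⅓*170233 = -170233/3 ≈ -56744.)
P(R) = -181 (P(R) = -377 + 14² = -377 + 196 = -181)
x = -170776/3 (x = -181 - 170233/3 = -170776/3 ≈ -56925.)
1/(S(1750, -1183) + x) = 1/(1750 - 170776/3) = 1/(-165526/3) = -3/165526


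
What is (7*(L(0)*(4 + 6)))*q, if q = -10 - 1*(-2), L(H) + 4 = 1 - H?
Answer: 1680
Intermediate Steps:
L(H) = -3 - H (L(H) = -4 + (1 - H) = -3 - H)
q = -8 (q = -10 + 2 = -8)
(7*(L(0)*(4 + 6)))*q = (7*((-3 - 1*0)*(4 + 6)))*(-8) = (7*((-3 + 0)*10))*(-8) = (7*(-3*10))*(-8) = (7*(-30))*(-8) = -210*(-8) = 1680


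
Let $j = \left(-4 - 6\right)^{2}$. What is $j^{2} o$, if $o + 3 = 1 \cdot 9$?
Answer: $60000$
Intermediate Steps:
$j = 100$ ($j = \left(-10\right)^{2} = 100$)
$o = 6$ ($o = -3 + 1 \cdot 9 = -3 + 9 = 6$)
$j^{2} o = 100^{2} \cdot 6 = 10000 \cdot 6 = 60000$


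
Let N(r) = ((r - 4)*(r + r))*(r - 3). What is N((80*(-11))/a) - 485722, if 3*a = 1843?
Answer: -3041063270088094/6260024107 ≈ -4.8579e+5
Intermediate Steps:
a = 1843/3 (a = (1/3)*1843 = 1843/3 ≈ 614.33)
N(r) = 2*r*(-4 + r)*(-3 + r) (N(r) = ((-4 + r)*(2*r))*(-3 + r) = (2*r*(-4 + r))*(-3 + r) = 2*r*(-4 + r)*(-3 + r))
N((80*(-11))/a) - 485722 = 2*((80*(-11))/(1843/3))*(12 + ((80*(-11))/(1843/3))**2 - 7*80*(-11)/1843/3) - 485722 = 2*(-880*3/1843)*(12 + (-880*3/1843)**2 - (-6160)*3/1843) - 485722 = 2*(-2640/1843)*(12 + (-2640/1843)**2 - 7*(-2640/1843)) - 485722 = 2*(-2640/1843)*(12 + 6969600/3396649 + 18480/1843) - 485722 = 2*(-2640/1843)*(81788028/3396649) - 485722 = -431840787840/6260024107 - 485722 = -3041063270088094/6260024107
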